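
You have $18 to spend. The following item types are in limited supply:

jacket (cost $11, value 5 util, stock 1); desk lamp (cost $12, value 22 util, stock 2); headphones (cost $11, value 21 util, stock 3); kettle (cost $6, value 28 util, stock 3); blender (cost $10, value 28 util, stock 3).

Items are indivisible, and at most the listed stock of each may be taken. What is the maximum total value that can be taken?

84 util

Best selections within cost 18 and stock limits:
- 3×kettle: cost 18, value 84
- 2×kettle: cost 12, value 56
- 1×kettle + 1×blender: cost 16, value 56
Best: 84 util.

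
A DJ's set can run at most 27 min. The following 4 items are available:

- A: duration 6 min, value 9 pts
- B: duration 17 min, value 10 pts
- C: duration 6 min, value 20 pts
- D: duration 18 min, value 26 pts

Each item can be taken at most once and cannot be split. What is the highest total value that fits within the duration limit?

46 pts

Check high-value combinations within 27 min:
- C+D: duration 6+18=24, value 20+26=46
- A+D: duration 6+18=24, value 9+26=35
- B+C: duration 17+6=23, value 10+20=30
- A+C: duration 6+6=12, value 9+20=29
- D: duration 18, value 26
Best: 46 pts.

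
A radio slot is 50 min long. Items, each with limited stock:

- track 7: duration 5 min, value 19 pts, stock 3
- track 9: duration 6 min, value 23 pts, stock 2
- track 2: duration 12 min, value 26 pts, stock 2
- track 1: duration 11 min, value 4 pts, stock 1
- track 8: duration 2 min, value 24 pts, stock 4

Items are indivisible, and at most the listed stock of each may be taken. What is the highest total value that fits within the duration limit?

225 pts

Top feasible selections:
- 3×track 7 + 2×track 9 + 1×track 2 + 4×track 8: duration 47, value 225
- 1×track 7 + 2×track 9 + 2×track 2 + 4×track 8: duration 49, value 213
Best: 225 pts.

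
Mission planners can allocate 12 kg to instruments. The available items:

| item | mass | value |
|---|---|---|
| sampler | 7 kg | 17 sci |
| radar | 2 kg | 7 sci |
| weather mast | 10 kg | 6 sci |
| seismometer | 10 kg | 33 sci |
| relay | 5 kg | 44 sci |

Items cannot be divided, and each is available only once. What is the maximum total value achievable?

61 sci

Check high-value combinations within 12 kg:
- sampler+relay: mass 7+5=12, value 17+44=61
- radar+relay: mass 2+5=7, value 7+44=51
- relay: mass 5, value 44
Best: 61 sci.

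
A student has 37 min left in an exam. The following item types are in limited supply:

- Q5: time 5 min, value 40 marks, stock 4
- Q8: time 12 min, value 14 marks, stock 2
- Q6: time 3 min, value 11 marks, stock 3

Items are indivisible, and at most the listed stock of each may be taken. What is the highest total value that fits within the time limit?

Top feasible selections:
- 4×Q5 + 3×Q6: time 29, value 193
- 4×Q5 + 1×Q8 + 1×Q6: time 35, value 185
- 4×Q5 + 2×Q6: time 26, value 182
Best: 193 marks.

193 marks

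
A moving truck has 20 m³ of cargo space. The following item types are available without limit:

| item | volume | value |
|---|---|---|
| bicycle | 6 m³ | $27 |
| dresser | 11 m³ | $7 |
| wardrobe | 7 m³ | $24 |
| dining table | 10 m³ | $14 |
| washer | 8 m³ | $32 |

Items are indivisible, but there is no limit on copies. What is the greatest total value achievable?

Best value-per-unit is bicycle at 27/6; filling with it alone gives 3×27 = 81.
Optimal mix: 2×bicycle + 1×washer → volume 20, value 86.

$86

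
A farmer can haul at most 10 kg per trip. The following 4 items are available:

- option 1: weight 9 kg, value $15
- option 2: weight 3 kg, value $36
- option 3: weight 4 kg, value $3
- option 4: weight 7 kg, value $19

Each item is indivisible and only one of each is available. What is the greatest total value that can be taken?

This is a 0/1 knapsack; check combinations near the capacity.
- option 2+option 4: weight 3+7=10, value 36+19=55
- option 2+option 3: weight 3+4=7, value 36+3=39
- option 2: weight 3, value 36
Best: $55.

$55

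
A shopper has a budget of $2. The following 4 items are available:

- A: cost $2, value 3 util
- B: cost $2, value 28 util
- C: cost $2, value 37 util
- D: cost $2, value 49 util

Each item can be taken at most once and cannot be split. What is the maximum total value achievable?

Check high-value combinations within $2:
- D: cost 2, value 49
- C: cost 2, value 37
- B: cost 2, value 28
- A: cost 2, value 3
Best: 49 util.

49 util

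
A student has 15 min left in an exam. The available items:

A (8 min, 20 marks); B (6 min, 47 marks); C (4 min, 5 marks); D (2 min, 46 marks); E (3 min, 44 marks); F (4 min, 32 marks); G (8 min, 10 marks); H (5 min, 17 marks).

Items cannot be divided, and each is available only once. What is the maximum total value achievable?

Check high-value combinations within 15 min:
- B+D+E+F: time 6+2+3+4=15, value 47+46+44+32=169
- B+C+D+E: time 6+4+2+3=15, value 47+5+46+44=142
- D+E+F+H: time 2+3+4+5=14, value 46+44+32+17=139
- B+D+E: time 6+2+3=11, value 47+46+44=137
- C+D+E+F: time 4+2+3+4=13, value 5+46+44+32=127
Best: 169 marks.

169 marks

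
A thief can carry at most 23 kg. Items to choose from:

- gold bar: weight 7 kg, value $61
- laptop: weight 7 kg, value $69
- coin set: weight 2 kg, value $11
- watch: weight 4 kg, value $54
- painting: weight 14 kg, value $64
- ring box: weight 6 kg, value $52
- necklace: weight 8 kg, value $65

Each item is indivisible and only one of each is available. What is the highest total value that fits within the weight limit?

Check high-value combinations within 23 kg:
- laptop+coin set+watch+necklace: weight 7+2+4+8=21, value 69+11+54+65=199
- laptop+coin set+ring box+necklace: weight 7+2+6+8=23, value 69+11+52+65=197
- gold bar+laptop+coin set+watch: weight 7+7+2+4=20, value 61+69+11+54=195
- gold bar+laptop+necklace: weight 7+7+8=22, value 61+69+65=195
Best: $199.

$199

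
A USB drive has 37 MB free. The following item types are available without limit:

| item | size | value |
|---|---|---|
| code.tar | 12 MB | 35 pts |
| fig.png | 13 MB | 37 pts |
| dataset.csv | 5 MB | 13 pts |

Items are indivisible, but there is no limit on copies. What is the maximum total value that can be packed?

107 pts

Best value-per-unit is code.tar at 35/12; filling with it alone gives 3×35 = 105.
Optimal mix: 2×code.tar + 1×fig.png → size 37, value 107.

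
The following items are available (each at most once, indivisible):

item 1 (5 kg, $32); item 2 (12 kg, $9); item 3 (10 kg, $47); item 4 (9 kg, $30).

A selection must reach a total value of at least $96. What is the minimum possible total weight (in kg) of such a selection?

24

Subsets with value ≥ 96, sorted by total weight:
- item 1+item 3+item 4: weight 24, value 109
- item 1+item 2+item 3+item 4: weight 36, value 118
Minimum weight: 24 kg.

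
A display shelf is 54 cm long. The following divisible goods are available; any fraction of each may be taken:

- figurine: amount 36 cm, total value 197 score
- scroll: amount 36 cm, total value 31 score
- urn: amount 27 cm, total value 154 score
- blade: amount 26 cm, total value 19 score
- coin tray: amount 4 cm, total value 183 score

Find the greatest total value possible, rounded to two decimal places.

Take in order of value per unit:
- coin tray (183/4 per unit): all 4 → value 183, running total 183.00
- urn (154/27 per unit): all 27 → value 154, running total 337.00
- figurine (197/36 per unit): 23 of 36 → value 23×197/36 = 125.8611, running total 462.86
Total 462.86.

462.86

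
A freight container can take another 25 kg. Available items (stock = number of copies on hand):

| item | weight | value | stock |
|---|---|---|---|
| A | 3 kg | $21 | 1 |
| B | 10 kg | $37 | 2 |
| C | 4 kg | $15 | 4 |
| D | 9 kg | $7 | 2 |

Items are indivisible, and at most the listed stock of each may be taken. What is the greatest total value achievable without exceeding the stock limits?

Best selections within weight 25 and stock limits:
- 1×A + 1×B + 3×C: weight 25, value 103
- 1×A + 2×B: weight 23, value 95
Best: $103.

$103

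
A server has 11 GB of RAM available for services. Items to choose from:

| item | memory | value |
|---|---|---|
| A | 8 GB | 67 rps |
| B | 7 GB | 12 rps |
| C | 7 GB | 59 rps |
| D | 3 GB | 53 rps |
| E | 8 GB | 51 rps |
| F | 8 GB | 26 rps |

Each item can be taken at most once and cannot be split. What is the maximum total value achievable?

120 rps

Check high-value combinations within 11 GB:
- A+D: memory 8+3=11, value 67+53=120
- C+D: memory 7+3=10, value 59+53=112
- D+E: memory 3+8=11, value 53+51=104
- D+F: memory 3+8=11, value 53+26=79
Best: 120 rps.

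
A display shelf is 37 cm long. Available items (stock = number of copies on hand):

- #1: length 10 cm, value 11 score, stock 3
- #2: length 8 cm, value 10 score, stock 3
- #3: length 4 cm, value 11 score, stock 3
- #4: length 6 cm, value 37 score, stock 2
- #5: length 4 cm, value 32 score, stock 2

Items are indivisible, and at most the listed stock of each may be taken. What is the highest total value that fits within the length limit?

171 score

Top feasible selections:
- 3×#3 + 2×#4 + 2×#5: length 32, value 171
- 1×#2 + 2×#3 + 2×#4 + 2×#5: length 36, value 170
- 2×#3 + 2×#4 + 2×#5: length 28, value 160
- 1×#1 + 1×#3 + 2×#4 + 2×#5: length 34, value 160
Best: 171 score.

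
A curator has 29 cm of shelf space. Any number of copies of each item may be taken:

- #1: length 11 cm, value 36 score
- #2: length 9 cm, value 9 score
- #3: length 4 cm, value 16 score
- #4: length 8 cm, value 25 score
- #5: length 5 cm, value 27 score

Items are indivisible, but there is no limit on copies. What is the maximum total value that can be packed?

151 score

Best value-per-unit is #5 at 27/5; filling with it alone gives 5×27 = 135.
Optimal mix: 1×#3 + 5×#5 → length 29, value 151.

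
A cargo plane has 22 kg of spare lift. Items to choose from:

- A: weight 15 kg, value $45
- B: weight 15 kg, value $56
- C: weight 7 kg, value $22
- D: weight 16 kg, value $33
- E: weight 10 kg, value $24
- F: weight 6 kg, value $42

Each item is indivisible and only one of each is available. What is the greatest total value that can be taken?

$98

Check high-value combinations within 22 kg:
- B+F: weight 15+6=21, value 56+42=98
- A+F: weight 15+6=21, value 45+42=87
- B+C: weight 15+7=22, value 56+22=78
- D+F: weight 16+6=22, value 33+42=75
- A+C: weight 15+7=22, value 45+22=67
Best: $98.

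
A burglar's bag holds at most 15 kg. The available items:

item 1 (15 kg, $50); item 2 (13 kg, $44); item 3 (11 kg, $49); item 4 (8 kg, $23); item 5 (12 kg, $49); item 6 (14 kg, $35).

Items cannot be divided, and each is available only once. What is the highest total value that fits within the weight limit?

Check high-value combinations within 15 kg:
- item 1: weight 15, value 50
- item 3: weight 11, value 49
- item 5: weight 12, value 49
- item 2: weight 13, value 44
Best: $50.

$50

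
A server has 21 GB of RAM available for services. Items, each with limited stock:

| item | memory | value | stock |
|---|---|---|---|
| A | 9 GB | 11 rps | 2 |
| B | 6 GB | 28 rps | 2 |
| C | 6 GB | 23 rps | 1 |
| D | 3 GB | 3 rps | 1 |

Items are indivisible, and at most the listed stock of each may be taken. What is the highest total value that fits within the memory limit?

82 rps

Best selections within memory 21 and stock limits:
- 2×B + 1×C + 1×D: memory 21, value 82
- 2×B + 1×C: memory 18, value 79
- 1×A + 2×B: memory 21, value 67
- 1×A + 1×B + 1×C: memory 21, value 62
Best: 82 rps.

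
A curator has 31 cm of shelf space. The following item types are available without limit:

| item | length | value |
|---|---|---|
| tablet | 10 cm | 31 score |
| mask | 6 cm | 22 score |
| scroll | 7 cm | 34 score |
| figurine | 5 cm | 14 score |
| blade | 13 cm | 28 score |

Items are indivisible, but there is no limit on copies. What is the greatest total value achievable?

136 score

Best value-per-unit is scroll at 34/7, and filling with it alone uses length 4×7=28. No mix of the others beats 4×34 = 136.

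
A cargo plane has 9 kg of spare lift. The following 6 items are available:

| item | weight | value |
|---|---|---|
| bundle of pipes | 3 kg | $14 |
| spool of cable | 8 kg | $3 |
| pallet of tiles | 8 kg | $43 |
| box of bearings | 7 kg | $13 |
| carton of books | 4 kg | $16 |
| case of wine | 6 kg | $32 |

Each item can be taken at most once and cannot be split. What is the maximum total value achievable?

Check high-value combinations within 9 kg:
- bundle of pipes+case of wine: weight 3+6=9, value 14+32=46
- pallet of tiles: weight 8, value 43
- case of wine: weight 6, value 32
- bundle of pipes+carton of books: weight 3+4=7, value 14+16=30
- carton of books: weight 4, value 16
Best: $46.

$46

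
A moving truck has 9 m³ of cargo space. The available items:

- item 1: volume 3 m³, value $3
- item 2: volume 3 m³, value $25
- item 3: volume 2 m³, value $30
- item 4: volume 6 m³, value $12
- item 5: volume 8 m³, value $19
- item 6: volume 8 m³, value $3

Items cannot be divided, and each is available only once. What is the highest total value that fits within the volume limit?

$58

Check high-value combinations within 9 m³:
- item 1+item 2+item 3: volume 3+3+2=8, value 3+25+30=58
- item 2+item 3: volume 3+2=5, value 25+30=55
- item 3+item 4: volume 2+6=8, value 30+12=42
- item 2+item 4: volume 3+6=9, value 25+12=37
- item 1+item 3: volume 3+2=5, value 3+30=33
Best: $58.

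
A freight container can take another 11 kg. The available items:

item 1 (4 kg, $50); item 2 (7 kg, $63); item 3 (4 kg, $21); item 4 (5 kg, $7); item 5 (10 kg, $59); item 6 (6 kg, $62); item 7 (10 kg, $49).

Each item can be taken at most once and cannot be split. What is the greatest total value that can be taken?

This is a 0/1 knapsack; check combinations near the capacity.
- item 1+item 2: weight 4+7=11, value 50+63=113
- item 1+item 6: weight 4+6=10, value 50+62=112
- item 2+item 3: weight 7+4=11, value 63+21=84
- item 3+item 6: weight 4+6=10, value 21+62=83
- item 1+item 3: weight 4+4=8, value 50+21=71
Best: $113.

$113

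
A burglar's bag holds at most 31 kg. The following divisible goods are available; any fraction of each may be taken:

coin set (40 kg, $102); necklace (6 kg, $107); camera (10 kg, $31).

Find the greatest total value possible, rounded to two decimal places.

Take in order of value per unit:
- necklace (107/6 per unit): all 6 → value 107, running total 107.00
- camera (31/10 per unit): all 10 → value 31, running total 138.00
- coin set (102/40 per unit): 15 of 40 → value 15×102/40 = 38.2500, running total 176.25
Total 176.25.

176.25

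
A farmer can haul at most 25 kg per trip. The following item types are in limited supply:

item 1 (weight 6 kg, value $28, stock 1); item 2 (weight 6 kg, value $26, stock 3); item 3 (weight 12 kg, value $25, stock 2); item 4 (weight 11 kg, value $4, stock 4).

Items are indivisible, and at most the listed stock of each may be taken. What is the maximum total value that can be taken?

Top feasible selections:
- 1×item 1 + 3×item 2: weight 24, value 106
- 1×item 1 + 2×item 2: weight 18, value 80
- 1×item 1 + 1×item 2 + 1×item 3: weight 24, value 79
Best: $106.

$106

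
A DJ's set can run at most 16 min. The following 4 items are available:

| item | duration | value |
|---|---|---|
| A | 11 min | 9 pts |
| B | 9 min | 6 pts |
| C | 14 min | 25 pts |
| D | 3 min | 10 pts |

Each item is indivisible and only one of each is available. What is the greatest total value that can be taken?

25 pts

This is a 0/1 knapsack; check combinations near the capacity.
- C: duration 14, value 25
- A+D: duration 11+3=14, value 9+10=19
- B+D: duration 9+3=12, value 6+10=16
- D: duration 3, value 10
Best: 25 pts.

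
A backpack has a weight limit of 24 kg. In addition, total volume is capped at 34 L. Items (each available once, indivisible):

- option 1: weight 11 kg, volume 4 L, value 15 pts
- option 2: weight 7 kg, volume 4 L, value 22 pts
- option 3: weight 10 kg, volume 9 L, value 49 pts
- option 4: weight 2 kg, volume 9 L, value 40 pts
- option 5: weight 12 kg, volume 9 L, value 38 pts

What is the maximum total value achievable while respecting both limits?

127 pts

Feasible sets respecting both limits:
- option 3+option 4+option 5: weight 24, volume 27, value 127
- option 2+option 3+option 4: weight 19, volume 22, value 111
- option 1+option 3+option 4: weight 23, volume 22, value 104
- option 2+option 4+option 5: weight 21, volume 22, value 100
Best: 127 pts.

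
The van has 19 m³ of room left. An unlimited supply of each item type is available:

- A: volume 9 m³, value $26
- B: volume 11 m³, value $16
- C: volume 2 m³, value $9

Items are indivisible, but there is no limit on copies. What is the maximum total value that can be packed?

$81

Best value-per-unit is C at 9/2, and filling with it alone uses volume 9×2=18. No mix of the others beats 9×9 = 81.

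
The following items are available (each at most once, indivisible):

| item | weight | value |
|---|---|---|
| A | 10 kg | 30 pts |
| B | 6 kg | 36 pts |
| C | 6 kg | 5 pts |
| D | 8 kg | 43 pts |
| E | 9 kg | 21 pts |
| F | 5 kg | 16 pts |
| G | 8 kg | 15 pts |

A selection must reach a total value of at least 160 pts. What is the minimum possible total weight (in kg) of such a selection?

Subsets with value ≥ 160, sorted by total weight:
- A+B+D+E+F+G: weight 46, value 161
- A+B+C+D+E+F+G: weight 52, value 166
Minimum weight: 46 kg.

46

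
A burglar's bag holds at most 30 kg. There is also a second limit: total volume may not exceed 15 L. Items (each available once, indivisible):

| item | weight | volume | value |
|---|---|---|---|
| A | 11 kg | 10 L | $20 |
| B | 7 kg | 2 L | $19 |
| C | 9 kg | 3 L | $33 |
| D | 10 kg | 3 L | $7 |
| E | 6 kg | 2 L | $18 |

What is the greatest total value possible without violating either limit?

$72

Feasible sets respecting both limits:
- A+B+C: weight 27, volume 15, value 72
- A+C+E: weight 26, volume 15, value 71
- B+C+E: weight 22, volume 7, value 70
Best: $72.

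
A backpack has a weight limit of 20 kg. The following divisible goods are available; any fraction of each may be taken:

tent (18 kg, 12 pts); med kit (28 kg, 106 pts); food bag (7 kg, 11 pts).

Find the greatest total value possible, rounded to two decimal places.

75.71

Take in order of value per unit:
- med kit (106/28 per unit): 20 of 28 → value 20×106/28 = 75.7143, running total 75.71
Total 75.71.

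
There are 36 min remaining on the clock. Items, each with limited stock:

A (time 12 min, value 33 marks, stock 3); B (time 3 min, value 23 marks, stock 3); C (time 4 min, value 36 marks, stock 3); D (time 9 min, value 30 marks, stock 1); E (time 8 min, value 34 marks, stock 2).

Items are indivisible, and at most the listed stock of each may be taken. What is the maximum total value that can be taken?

222 marks

Best selections within time 36 and stock limits:
- 2×B + 3×C + 2×E: time 34, value 222
- 2×B + 3×C + 1×D + 1×E: time 35, value 218
Best: 222 marks.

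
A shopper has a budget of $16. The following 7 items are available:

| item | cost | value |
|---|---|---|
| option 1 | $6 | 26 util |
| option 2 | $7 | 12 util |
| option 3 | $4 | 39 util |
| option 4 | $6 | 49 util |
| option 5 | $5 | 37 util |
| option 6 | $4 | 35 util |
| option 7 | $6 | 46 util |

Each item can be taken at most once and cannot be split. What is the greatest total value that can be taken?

This is a 0/1 knapsack; check combinations near the capacity.
- option 3+option 4+option 7: cost 4+6+6=16, value 39+49+46=134
- option 4+option 6+option 7: cost 6+4+6=16, value 49+35+46=130
- option 3+option 4+option 5: cost 4+6+5=15, value 39+49+37=125
- option 3+option 4+option 6: cost 4+6+4=14, value 39+49+35=123
Best: 134 util.

134 util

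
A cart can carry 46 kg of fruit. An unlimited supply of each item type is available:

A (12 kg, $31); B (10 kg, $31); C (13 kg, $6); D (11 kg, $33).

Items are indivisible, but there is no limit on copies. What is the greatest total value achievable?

$132

Best value-per-unit is B at 31/10; filling with it alone gives 4×31 = 124.
Optimal mix: 4×D → weight 44, value 132.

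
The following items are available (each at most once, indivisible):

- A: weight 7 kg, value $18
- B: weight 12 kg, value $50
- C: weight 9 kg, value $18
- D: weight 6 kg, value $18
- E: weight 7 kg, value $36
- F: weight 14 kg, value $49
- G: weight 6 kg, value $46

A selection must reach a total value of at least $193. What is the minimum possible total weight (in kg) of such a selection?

Subsets with value ≥ 193, sorted by total weight:
- B+D+E+F+G: weight 45, value 199
- A+B+E+F+G: weight 46, value 199
- B+C+E+F+G: weight 48, value 199
- A+B+D+E+F+G: weight 52, value 217
Minimum weight: 45 kg.

45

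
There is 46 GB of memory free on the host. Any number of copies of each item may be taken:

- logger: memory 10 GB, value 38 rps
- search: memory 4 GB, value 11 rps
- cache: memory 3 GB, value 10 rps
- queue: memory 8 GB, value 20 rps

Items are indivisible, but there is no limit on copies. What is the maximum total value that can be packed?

172 rps

Best value-per-unit is logger at 38/10; filling with it alone gives 4×38 = 152.
Optimal mix: 4×logger + 2×cache → memory 46, value 172.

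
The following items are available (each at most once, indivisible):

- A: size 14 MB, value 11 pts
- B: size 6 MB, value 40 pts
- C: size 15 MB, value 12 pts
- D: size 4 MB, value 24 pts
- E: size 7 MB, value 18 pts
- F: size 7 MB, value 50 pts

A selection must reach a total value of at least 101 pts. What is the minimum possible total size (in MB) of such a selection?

17

Subsets with value ≥ 101, sorted by total size:
- B+D+F: size 17, value 114
- B+E+F: size 20, value 108
- B+D+E+F: size 24, value 132
- A+B+F: size 27, value 101
Minimum size: 17 MB.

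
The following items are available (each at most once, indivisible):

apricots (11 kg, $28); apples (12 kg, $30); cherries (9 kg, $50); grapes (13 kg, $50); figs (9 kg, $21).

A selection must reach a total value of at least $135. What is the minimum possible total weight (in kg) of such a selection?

42

Subsets with value ≥ 135, sorted by total weight:
- apricots+cherries+grapes+figs: weight 42, value 149
- apples+cherries+grapes+figs: weight 43, value 151
Minimum weight: 42 kg.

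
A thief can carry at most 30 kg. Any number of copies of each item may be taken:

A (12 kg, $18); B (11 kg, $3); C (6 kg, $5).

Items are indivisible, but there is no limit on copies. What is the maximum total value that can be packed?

Best value-per-unit is A at 18/12; filling with it alone gives 2×18 = 36.
Optimal mix: 2×A + 1×C → weight 30, value 41.

$41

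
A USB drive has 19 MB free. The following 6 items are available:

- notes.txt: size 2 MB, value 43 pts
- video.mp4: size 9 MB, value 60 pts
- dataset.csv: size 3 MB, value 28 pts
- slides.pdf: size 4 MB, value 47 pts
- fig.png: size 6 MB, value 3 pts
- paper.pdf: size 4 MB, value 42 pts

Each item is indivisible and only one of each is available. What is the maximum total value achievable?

192 pts

This is a 0/1 knapsack; check combinations near the capacity.
- notes.txt+video.mp4+slides.pdf+paper.pdf: size 2+9+4+4=19, value 43+60+47+42=192
- notes.txt+video.mp4+dataset.csv+slides.pdf: size 2+9+3+4=18, value 43+60+28+47=178
- notes.txt+video.mp4+dataset.csv+paper.pdf: size 2+9+3+4=18, value 43+60+28+42=173
- notes.txt+dataset.csv+slides.pdf+fig.png+paper.pdf: size 2+3+4+6+4=19, value 43+28+47+3+42=163
- notes.txt+dataset.csv+slides.pdf+paper.pdf: size 2+3+4+4=13, value 43+28+47+42=160
Best: 192 pts.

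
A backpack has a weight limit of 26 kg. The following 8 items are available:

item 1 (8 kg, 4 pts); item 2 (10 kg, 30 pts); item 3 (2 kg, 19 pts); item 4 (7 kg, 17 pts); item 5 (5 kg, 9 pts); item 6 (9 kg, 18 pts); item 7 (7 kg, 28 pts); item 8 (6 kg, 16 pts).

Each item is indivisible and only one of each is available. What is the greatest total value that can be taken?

94 pts

Check high-value combinations within 26 kg:
- item 2+item 3+item 4+item 7: weight 10+2+7+7=26, value 30+19+17+28=94
- item 2+item 3+item 7+item 8: weight 10+2+7+6=25, value 30+19+28+16=93
- item 2+item 3+item 5+item 7: weight 10+2+5+7=24, value 30+19+9+28=86
- item 3+item 4+item 6+item 7: weight 2+7+9+7=25, value 19+17+18+28=82
- item 2+item 3+item 4+item 8: weight 10+2+7+6=25, value 30+19+17+16=82
Best: 94 pts.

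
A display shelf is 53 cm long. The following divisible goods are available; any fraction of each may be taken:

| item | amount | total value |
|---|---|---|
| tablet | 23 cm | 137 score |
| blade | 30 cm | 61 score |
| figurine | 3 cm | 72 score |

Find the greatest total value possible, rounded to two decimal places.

Take in order of value per unit:
- figurine (72/3 per unit): all 3 → value 72, running total 72.00
- tablet (137/23 per unit): all 23 → value 137, running total 209.00
- blade (61/30 per unit): 27 of 30 → value 27×61/30 = 54.9000, running total 263.90
Total 263.90.

263.90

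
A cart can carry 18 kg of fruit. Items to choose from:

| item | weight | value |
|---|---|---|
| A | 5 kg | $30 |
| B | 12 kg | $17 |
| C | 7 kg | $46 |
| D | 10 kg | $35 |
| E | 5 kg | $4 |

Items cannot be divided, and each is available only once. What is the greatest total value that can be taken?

$81

Check high-value combinations within 18 kg:
- C+D: weight 7+10=17, value 46+35=81
- A+C+E: weight 5+7+5=17, value 30+46+4=80
- A+C: weight 5+7=12, value 30+46=76
- A+D: weight 5+10=15, value 30+35=65
- C+E: weight 7+5=12, value 46+4=50
Best: $81.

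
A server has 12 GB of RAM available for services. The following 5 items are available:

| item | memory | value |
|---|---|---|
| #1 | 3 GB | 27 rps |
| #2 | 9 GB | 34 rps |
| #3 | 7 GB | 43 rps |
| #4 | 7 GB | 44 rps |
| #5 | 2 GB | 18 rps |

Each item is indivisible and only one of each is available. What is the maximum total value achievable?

89 rps

Check high-value combinations within 12 GB:
- #1+#4+#5: memory 3+7+2=12, value 27+44+18=89
- #1+#3+#5: memory 3+7+2=12, value 27+43+18=88
- #1+#4: memory 3+7=10, value 27+44=71
- #1+#3: memory 3+7=10, value 27+43=70
- #4+#5: memory 7+2=9, value 44+18=62
Best: 89 rps.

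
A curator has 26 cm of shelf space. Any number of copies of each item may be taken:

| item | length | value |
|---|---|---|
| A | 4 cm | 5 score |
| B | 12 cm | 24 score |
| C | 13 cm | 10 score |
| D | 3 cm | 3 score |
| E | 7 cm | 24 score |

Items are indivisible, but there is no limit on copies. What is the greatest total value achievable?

Best value-per-unit is E at 24/7; filling with it alone gives 3×24 = 72.
Optimal mix: 1×A + 3×E → length 25, value 77.

77 score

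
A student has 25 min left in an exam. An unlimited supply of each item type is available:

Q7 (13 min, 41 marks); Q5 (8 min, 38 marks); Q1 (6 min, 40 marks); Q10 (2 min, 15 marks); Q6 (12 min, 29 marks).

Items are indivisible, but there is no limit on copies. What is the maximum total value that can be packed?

180 marks

Best value-per-unit is Q10 at 15/2, and filling with it alone uses time 12×2=24. No mix of the others beats 12×15 = 180.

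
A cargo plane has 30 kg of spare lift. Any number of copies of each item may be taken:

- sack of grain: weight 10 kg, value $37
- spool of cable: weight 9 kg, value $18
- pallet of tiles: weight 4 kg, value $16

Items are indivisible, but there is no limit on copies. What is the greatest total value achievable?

Best value-per-unit is pallet of tiles at 16/4; filling with it alone gives 7×16 = 112.
Optimal mix: 1×sack of grain + 5×pallet of tiles → weight 30, value 117.

$117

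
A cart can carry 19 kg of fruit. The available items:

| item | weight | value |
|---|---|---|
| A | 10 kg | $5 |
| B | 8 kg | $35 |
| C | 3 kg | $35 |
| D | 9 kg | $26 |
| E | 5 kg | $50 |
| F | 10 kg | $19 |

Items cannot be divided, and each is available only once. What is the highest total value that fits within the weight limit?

Check high-value combinations within 19 kg:
- B+C+E: weight 8+3+5=16, value 35+35+50=120
- C+D+E: weight 3+9+5=17, value 35+26+50=111
- C+E+F: weight 3+5+10=18, value 35+50+19=104
Best: $120.

$120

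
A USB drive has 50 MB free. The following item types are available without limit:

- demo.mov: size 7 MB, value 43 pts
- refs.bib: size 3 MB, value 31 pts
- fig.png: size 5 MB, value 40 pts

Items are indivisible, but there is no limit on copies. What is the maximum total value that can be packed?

Best value-per-unit is refs.bib at 31/3; filling with it alone gives 16×31 = 496.
Optimal mix: 15×refs.bib + 1×fig.png → size 50, value 505.

505 pts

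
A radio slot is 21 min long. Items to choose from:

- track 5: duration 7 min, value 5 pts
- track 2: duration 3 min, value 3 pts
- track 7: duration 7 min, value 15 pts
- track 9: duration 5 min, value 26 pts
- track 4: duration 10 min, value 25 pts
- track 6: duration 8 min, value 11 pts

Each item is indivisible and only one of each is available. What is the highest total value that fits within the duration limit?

Check high-value combinations within 21 min:
- track 2+track 9+track 4: duration 3+5+10=18, value 3+26+25=54
- track 7+track 9+track 6: duration 7+5+8=20, value 15+26+11=52
- track 9+track 4: duration 5+10=15, value 26+25=51
Best: 54 pts.

54 pts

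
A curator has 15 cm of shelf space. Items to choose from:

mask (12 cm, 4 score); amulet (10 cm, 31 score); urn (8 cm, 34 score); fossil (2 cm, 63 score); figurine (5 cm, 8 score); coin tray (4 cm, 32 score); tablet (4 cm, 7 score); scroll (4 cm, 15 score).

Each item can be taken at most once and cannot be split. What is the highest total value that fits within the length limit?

Check high-value combinations within 15 cm:
- urn+fossil+coin tray: length 8+2+4=14, value 34+63+32=129
- fossil+figurine+coin tray+scroll: length 2+5+4+4=15, value 63+8+32+15=118
- fossil+coin tray+tablet+scroll: length 2+4+4+4=14, value 63+32+7+15=117
- urn+fossil+scroll: length 8+2+4=14, value 34+63+15=112
- fossil+coin tray+scroll: length 2+4+4=10, value 63+32+15=110
Best: 129 score.

129 score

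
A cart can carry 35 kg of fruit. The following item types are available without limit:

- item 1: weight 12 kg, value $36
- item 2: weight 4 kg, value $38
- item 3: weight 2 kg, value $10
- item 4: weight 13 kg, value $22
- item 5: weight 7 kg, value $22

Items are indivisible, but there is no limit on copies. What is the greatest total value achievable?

Best value-per-unit is item 2 at 38/4; filling with it alone gives 8×38 = 304.
Optimal mix: 8×item 2 + 1×item 3 → weight 34, value 314.

$314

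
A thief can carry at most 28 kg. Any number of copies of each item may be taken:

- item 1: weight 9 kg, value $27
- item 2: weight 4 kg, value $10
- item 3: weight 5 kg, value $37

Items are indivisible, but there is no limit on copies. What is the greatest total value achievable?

$185

Best value-per-unit is item 3 at 37/5, and filling with it alone uses weight 5×5=25. No mix of the others beats 5×37 = 185.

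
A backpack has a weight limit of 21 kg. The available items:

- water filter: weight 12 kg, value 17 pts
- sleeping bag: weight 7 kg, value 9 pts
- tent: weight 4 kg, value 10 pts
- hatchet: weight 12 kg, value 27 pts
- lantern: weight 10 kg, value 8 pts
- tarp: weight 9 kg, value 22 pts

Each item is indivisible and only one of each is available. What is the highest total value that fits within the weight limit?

49 pts

This is a 0/1 knapsack; check combinations near the capacity.
- hatchet+tarp: weight 12+9=21, value 27+22=49
- sleeping bag+tent+tarp: weight 7+4+9=20, value 9+10+22=41
- water filter+tarp: weight 12+9=21, value 17+22=39
- tent+hatchet: weight 4+12=16, value 10+27=37
- sleeping bag+hatchet: weight 7+12=19, value 9+27=36
Best: 49 pts.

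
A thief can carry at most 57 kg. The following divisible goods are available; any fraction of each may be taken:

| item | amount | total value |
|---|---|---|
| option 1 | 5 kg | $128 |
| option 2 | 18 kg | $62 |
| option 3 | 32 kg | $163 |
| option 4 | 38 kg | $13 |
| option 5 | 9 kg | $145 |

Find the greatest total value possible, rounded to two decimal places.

473.89

Take in order of value per unit:
- option 1 (128/5 per unit): all 5 → value 128, running total 128.00
- option 5 (145/9 per unit): all 9 → value 145, running total 273.00
- option 3 (163/32 per unit): all 32 → value 163, running total 436.00
- option 2 (62/18 per unit): 11 of 18 → value 11×62/18 = 37.8889, running total 473.89
Total 473.89.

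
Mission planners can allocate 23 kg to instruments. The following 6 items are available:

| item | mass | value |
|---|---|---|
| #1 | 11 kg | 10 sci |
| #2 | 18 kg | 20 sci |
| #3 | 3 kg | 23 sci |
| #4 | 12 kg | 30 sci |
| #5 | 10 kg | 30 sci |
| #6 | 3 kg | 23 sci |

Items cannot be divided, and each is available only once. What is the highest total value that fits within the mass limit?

76 sci

This is a 0/1 knapsack; check combinations near the capacity.
- #3+#5+#6: mass 3+10+3=16, value 23+30+23=76
- #3+#4+#6: mass 3+12+3=18, value 23+30+23=76
- #4+#5: mass 12+10=22, value 30+30=60
- #1+#3+#6: mass 11+3+3=17, value 10+23+23=56
- #3+#5: mass 3+10=13, value 23+30=53
Best: 76 sci.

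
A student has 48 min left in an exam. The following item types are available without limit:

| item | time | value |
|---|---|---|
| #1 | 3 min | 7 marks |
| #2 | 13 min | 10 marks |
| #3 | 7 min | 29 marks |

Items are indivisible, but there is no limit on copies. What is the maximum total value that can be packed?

Best value-per-unit is #3 at 29/7; filling with it alone gives 6×29 = 174.
Optimal mix: 2×#1 + 6×#3 → time 48, value 188.

188 marks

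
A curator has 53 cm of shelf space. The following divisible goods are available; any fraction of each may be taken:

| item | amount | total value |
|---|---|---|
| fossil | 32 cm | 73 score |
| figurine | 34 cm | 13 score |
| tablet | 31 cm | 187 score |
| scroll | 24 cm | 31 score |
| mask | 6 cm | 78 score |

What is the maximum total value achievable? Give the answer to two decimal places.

Take in order of value per unit:
- mask (78/6 per unit): all 6 → value 78, running total 78.00
- tablet (187/31 per unit): all 31 → value 187, running total 265.00
- fossil (73/32 per unit): 16 of 32 → value 16×73/32 = 36.5000, running total 301.50
Total 301.50.

301.50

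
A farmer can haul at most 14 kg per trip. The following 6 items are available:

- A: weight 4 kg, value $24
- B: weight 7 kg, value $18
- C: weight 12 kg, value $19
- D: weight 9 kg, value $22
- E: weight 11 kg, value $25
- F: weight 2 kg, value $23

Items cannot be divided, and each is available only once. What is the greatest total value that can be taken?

$65

Check high-value combinations within 14 kg:
- A+B+F: weight 4+7+2=13, value 24+18+23=65
- E+F: weight 11+2=13, value 25+23=48
- A+F: weight 4+2=6, value 24+23=47
Best: $65.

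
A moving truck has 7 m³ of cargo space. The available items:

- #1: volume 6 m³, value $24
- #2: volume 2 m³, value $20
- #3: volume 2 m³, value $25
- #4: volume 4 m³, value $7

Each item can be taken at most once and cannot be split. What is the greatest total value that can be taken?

This is a 0/1 knapsack; check combinations near the capacity.
- #2+#3: volume 2+2=4, value 20+25=45
- #3+#4: volume 2+4=6, value 25+7=32
- #2+#4: volume 2+4=6, value 20+7=27
- #3: volume 2, value 25
Best: $45.

$45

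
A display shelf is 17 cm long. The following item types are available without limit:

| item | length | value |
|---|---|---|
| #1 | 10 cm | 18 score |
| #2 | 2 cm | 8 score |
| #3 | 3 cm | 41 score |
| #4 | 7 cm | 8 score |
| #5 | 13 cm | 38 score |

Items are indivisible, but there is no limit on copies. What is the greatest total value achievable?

213 score

Best value-per-unit is #3 at 41/3; filling with it alone gives 5×41 = 205.
Optimal mix: 1×#2 + 5×#3 → length 17, value 213.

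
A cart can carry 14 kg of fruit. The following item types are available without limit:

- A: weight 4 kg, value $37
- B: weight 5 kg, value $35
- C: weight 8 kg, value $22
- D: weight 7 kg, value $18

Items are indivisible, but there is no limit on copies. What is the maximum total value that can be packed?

$111

Best value-per-unit is A at 37/4, and filling with it alone uses weight 3×4=12. No mix of the others beats 3×37 = 111.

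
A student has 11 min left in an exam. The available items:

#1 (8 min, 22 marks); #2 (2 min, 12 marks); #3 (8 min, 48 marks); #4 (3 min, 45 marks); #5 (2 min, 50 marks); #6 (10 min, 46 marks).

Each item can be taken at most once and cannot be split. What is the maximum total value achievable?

107 marks

Check high-value combinations within 11 min:
- #2+#4+#5: time 2+3+2=7, value 12+45+50=107
- #3+#5: time 8+2=10, value 48+50=98
- #4+#5: time 3+2=5, value 45+50=95
- #3+#4: time 8+3=11, value 48+45=93
- #1+#5: time 8+2=10, value 22+50=72
Best: 107 marks.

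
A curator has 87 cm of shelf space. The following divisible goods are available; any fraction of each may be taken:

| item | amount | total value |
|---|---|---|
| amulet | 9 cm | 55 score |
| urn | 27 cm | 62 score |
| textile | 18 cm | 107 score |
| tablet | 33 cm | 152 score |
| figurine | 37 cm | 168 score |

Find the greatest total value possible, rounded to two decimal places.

436.59

Take in order of value per unit:
- amulet (55/9 per unit): all 9 → value 55, running total 55.00
- textile (107/18 per unit): all 18 → value 107, running total 162.00
- tablet (152/33 per unit): all 33 → value 152, running total 314.00
- figurine (168/37 per unit): 27 of 37 → value 27×168/37 = 122.5946, running total 436.59
Total 436.59.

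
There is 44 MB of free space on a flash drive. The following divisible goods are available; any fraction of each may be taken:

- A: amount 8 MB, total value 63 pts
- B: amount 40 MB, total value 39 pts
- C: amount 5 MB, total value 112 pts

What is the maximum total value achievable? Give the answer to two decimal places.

Take in order of value per unit:
- C (112/5 per unit): all 5 → value 112, running total 112.00
- A (63/8 per unit): all 8 → value 63, running total 175.00
- B (39/40 per unit): 31 of 40 → value 31×39/40 = 30.2250, running total 205.23
Total 205.23.

205.23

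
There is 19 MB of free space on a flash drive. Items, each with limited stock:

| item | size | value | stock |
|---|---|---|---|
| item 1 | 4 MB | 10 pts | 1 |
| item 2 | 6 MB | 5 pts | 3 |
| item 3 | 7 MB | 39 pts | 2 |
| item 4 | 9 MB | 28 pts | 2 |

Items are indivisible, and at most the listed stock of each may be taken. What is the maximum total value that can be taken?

88 pts

Best selections within size 19 and stock limits:
- 1×item 1 + 2×item 3: size 18, value 88
- 2×item 3: size 14, value 78
Best: 88 pts.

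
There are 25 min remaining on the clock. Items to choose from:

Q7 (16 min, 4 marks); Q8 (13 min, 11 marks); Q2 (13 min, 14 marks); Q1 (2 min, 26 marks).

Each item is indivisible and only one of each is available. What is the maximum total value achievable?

40 marks

Check high-value combinations within 25 min:
- Q2+Q1: time 13+2=15, value 14+26=40
- Q8+Q1: time 13+2=15, value 11+26=37
- Q7+Q1: time 16+2=18, value 4+26=30
- Q1: time 2, value 26
Best: 40 marks.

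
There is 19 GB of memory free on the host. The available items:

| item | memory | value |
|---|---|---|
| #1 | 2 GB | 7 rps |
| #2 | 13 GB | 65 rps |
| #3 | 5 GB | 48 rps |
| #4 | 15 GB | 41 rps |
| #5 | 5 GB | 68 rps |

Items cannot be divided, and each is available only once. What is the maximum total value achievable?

133 rps

Check high-value combinations within 19 GB:
- #2+#5: memory 13+5=18, value 65+68=133
- #1+#3+#5: memory 2+5+5=12, value 7+48+68=123
- #3+#5: memory 5+5=10, value 48+68=116
- #2+#3: memory 13+5=18, value 65+48=113
- #1+#5: memory 2+5=7, value 7+68=75
Best: 133 rps.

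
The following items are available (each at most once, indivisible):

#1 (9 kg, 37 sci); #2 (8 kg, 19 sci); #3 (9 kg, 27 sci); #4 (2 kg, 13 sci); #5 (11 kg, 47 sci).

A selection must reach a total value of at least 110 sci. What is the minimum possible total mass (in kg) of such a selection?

29

Subsets with value ≥ 110, sorted by total mass:
- #1+#3+#5: mass 29, value 111
- #1+#2+#4+#5: mass 30, value 116
- #1+#3+#4+#5: mass 31, value 124
- #1+#2+#3+#5: mass 37, value 130
Minimum mass: 29 kg.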